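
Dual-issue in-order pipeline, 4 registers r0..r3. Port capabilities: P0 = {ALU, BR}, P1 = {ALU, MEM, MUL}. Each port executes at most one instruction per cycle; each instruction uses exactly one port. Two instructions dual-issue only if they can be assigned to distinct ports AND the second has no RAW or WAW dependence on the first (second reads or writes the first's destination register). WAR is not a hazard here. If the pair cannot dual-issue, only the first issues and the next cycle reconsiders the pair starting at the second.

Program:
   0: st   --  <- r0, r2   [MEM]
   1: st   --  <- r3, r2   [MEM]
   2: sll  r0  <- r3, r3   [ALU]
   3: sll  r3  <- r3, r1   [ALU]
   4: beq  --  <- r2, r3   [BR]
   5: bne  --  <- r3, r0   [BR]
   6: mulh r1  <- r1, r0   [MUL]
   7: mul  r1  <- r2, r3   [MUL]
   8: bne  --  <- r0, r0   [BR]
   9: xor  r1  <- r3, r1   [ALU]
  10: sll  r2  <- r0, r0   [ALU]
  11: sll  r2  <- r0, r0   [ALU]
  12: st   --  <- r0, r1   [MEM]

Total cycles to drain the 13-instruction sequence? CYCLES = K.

c0: i0 st  no-port MEM/MEM
c1: i1&i2 st sll  2-wide
c2: i3 sll  RAW r3
c3: i4 beq  no-port BR/BR
c4: i5&i6 bne mulh  2-wide
c5: i7&i8 mul bne  2-wide
c6: i9&i10 xor sll  2-wide
c7: i11&i12 sll st  2-wide

CYCLES = 8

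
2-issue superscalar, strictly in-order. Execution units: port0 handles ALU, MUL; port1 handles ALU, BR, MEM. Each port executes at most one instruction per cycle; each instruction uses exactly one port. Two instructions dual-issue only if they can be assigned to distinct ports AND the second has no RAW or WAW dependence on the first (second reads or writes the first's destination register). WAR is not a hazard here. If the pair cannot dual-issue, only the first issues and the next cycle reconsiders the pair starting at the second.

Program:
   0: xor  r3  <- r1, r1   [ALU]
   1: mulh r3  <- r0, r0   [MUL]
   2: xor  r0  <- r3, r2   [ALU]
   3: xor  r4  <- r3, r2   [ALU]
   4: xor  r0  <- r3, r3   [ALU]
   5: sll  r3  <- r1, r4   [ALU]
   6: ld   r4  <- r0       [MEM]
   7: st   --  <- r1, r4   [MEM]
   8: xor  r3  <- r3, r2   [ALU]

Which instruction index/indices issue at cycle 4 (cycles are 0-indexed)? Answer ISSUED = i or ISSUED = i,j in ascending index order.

ISSUED = 6

#0 head=0: xor.ALU i0 WAW r3
#1 head=1: mulh.MUL i1 RAW r3
#2 head=2: xor.ALU;xor.ALU i2,i3 pair
#3 head=4: xor.ALU;sll.ALU i4,i5 pair
#4 head=6: ld.MEM i6 no-port MEM/MEM
#5 head=7: st.MEM;xor.ALU i7,i8 pair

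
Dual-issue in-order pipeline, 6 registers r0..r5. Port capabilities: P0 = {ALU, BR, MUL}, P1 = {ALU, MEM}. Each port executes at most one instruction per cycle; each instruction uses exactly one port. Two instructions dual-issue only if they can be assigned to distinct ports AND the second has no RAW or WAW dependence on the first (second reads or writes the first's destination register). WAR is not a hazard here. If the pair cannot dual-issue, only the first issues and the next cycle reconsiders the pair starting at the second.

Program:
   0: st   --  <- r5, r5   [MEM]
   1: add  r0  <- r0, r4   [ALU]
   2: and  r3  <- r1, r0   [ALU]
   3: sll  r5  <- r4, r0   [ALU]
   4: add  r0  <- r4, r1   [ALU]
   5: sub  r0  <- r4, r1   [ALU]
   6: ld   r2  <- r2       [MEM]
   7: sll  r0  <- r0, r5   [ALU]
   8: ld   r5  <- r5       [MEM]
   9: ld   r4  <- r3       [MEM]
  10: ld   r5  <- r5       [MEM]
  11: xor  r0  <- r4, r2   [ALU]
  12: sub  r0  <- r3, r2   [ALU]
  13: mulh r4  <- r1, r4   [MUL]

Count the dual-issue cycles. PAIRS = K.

[0] i0/i1  st.MEM/add.ALU  -- pair
[1] i2/i3  and.ALU/sll.ALU  -- pair
[2] i4  add.ALU  -- WAW r0
[3] i5/i6  sub.ALU/ld.MEM  -- pair
[4] i7/i8  sll.ALU/ld.MEM  -- pair
[5] i9  ld.MEM  -- no-port MEM/MEM
[6] i10/i11  ld.MEM/xor.ALU  -- pair
[7] i12/i13  sub.ALU/mulh.MUL  -- pair

PAIRS = 6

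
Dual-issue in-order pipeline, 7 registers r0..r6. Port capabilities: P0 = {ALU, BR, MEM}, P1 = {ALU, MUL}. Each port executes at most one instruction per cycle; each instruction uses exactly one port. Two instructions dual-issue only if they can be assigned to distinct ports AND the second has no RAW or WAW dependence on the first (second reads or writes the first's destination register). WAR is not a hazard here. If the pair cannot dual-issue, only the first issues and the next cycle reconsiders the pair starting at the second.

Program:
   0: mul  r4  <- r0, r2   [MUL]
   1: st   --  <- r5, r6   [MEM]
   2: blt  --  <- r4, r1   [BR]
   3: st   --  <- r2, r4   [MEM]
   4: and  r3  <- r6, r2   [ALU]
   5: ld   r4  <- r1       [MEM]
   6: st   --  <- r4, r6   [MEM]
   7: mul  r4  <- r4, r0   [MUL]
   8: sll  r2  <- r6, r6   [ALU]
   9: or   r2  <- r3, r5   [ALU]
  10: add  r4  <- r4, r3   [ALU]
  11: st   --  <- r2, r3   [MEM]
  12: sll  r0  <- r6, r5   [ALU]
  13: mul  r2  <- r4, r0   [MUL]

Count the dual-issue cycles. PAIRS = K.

0. mul;st @i0/i1  | dual
1. blt @i2  | no-port BR/MEM
2. st;and @i3/i4  | dual
3. ld @i5  | no-port MEM/MEM
4. st;mul @i6/i7  | dual
5. sll @i8  | WAW r2
6. or;add @i9/i10  | dual
7. st;sll @i11/i12  | dual
8. mul @i13  | tail

PAIRS = 5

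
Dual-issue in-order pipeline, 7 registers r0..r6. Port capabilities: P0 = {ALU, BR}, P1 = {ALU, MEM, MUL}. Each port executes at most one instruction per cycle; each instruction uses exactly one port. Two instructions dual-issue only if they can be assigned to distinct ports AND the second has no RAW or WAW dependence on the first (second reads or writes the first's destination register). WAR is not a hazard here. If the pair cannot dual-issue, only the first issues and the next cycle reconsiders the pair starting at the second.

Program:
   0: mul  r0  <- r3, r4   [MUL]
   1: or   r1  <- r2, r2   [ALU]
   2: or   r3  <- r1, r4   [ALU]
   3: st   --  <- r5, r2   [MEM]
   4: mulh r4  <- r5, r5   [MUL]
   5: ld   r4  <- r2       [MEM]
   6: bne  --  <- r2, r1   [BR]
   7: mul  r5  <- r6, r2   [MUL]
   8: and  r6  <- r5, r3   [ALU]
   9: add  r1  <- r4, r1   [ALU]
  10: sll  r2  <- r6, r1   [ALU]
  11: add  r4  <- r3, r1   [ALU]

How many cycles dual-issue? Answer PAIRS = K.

c0: i0,i1 mul+or  pair
c1: i2,i3 or+st  pair
c2: i4 mulh  no-port MUL/MEM
c3: i5,i6 ld+bne  pair
c4: i7 mul  RAW r5
c5: i8,i9 and+add  pair
c6: i10,i11 sll+add  pair

PAIRS = 5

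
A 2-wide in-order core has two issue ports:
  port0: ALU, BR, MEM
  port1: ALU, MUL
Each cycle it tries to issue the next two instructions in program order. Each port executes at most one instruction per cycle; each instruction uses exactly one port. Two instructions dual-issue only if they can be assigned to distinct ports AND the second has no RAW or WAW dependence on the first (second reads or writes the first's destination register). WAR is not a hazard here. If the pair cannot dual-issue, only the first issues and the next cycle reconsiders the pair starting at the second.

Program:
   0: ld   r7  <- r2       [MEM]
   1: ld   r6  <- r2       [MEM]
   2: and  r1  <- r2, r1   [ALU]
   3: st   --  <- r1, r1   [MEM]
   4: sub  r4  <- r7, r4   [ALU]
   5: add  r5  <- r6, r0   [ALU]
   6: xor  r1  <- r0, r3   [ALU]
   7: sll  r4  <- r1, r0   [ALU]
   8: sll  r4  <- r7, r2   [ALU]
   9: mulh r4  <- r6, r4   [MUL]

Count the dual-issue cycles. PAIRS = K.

PAIRS = 3

t=0 i0:ld ; no-port MEM/MEM
t=1 i1,i2:ld+and ; pair
t=2 i3,i4:st+sub ; pair
t=3 i5,i6:add+xor ; pair
t=4 i7:sll ; WAW r4
t=5 i8:sll ; RAW+WAW r4
t=6 i9:mulh ; tail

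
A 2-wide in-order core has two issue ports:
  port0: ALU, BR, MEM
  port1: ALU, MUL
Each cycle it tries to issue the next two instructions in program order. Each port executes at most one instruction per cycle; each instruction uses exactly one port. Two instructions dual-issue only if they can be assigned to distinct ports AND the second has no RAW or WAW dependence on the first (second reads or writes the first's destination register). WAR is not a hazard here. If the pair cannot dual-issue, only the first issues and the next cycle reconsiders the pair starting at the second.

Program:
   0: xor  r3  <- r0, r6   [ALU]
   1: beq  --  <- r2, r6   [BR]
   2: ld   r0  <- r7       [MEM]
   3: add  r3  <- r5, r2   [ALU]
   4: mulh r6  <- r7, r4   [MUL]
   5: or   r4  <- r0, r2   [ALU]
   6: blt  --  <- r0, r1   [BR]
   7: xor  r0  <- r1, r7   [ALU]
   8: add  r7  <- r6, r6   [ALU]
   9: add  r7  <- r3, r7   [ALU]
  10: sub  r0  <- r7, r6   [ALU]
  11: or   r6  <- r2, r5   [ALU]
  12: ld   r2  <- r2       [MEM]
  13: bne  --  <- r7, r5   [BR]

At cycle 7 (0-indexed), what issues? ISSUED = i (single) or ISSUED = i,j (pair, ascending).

ISSUED = 12

0. xor.ALU+beq.BR @i0&i1  | dual
1. ld.MEM+add.ALU @i2&i3  | dual
2. mulh.MUL+or.ALU @i4&i5  | dual
3. blt.BR+xor.ALU @i6&i7  | dual
4. add.ALU @i8  | RAW+WAW r7
5. add.ALU @i9  | RAW r7
6. sub.ALU+or.ALU @i10&i11  | dual
7. ld.MEM @i12  | no-port MEM/BR
8. bne.BR @i13  | tail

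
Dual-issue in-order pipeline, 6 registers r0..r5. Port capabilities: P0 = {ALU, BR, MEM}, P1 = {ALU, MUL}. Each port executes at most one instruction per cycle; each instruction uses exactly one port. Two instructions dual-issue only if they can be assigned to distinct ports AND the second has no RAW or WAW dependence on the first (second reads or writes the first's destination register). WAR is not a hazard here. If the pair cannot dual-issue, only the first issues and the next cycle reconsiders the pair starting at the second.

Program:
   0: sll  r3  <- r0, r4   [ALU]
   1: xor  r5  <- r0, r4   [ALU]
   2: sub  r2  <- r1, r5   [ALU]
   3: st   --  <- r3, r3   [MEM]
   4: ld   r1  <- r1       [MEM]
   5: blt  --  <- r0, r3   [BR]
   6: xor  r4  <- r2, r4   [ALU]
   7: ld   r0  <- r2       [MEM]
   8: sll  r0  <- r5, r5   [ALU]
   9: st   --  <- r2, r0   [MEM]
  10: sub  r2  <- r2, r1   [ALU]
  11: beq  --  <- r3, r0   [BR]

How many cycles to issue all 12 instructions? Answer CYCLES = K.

CYCLES = 8

#0 head=0: sll;xor i0&i1 dual
#1 head=2: sub;st i2&i3 dual
#2 head=4: ld i4 no-port MEM/BR
#3 head=5: blt;xor i5&i6 dual
#4 head=7: ld i7 WAW r0
#5 head=8: sll i8 RAW r0
#6 head=9: st;sub i9&i10 dual
#7 head=11: beq i11 tail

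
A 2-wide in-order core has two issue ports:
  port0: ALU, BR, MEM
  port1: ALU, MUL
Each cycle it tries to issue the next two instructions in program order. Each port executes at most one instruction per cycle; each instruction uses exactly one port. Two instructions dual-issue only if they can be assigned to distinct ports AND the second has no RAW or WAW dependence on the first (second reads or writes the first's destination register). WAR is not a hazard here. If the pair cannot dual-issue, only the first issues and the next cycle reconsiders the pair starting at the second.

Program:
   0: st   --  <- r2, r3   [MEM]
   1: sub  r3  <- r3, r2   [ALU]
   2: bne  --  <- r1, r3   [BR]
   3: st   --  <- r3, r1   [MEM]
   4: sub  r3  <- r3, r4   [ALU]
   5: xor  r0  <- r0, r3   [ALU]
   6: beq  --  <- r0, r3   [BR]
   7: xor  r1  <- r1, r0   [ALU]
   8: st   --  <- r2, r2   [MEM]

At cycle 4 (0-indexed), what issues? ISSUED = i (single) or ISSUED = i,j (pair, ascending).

ISSUED = 6,7

#0 head=0: st.MEM;sub.ALU i0,i1 2-wide
#1 head=2: bne.BR i2 no-port BR/MEM
#2 head=3: st.MEM;sub.ALU i3,i4 2-wide
#3 head=5: xor.ALU i5 RAW r0
#4 head=6: beq.BR;xor.ALU i6,i7 2-wide
#5 head=8: st.MEM i8 tail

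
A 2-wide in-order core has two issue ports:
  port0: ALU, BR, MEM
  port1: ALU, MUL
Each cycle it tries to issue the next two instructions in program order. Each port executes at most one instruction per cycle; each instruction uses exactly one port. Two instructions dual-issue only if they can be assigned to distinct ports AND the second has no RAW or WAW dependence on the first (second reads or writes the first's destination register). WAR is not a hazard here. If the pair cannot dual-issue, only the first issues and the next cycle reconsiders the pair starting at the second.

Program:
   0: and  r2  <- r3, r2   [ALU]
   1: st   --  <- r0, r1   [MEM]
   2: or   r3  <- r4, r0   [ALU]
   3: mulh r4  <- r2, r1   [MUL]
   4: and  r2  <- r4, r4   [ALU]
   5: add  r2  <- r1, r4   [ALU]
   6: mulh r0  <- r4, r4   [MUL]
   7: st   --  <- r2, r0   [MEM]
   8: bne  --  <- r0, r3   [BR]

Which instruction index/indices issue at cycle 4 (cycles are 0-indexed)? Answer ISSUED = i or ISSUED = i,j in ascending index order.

#0 head=0: and+st i0+i1 pair
#1 head=2: or+mulh i2+i3 pair
#2 head=4: and i4 WAW r2
#3 head=5: add+mulh i5+i6 pair
#4 head=7: st i7 no-port MEM/BR
#5 head=8: bne i8 tail

ISSUED = 7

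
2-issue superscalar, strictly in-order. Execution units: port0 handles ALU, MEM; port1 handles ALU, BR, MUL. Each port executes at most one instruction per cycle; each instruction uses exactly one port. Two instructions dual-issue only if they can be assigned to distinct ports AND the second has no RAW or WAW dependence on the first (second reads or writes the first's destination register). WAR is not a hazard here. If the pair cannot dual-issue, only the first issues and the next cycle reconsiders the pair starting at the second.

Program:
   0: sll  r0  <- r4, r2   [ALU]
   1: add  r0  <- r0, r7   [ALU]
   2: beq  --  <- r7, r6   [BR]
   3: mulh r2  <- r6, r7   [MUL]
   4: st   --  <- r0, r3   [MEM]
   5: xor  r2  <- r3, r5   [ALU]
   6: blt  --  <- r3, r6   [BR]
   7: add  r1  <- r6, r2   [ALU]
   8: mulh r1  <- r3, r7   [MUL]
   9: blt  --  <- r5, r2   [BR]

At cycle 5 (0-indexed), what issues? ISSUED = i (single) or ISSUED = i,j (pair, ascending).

ISSUED = 8

#0 head=0: sll.ALU i0 RAW+WAW r0
#1 head=1: add.ALU+beq.BR i1&i2 dual
#2 head=3: mulh.MUL+st.MEM i3&i4 dual
#3 head=5: xor.ALU+blt.BR i5&i6 dual
#4 head=7: add.ALU i7 WAW r1
#5 head=8: mulh.MUL i8 no-port MUL/BR
#6 head=9: blt.BR i9 tail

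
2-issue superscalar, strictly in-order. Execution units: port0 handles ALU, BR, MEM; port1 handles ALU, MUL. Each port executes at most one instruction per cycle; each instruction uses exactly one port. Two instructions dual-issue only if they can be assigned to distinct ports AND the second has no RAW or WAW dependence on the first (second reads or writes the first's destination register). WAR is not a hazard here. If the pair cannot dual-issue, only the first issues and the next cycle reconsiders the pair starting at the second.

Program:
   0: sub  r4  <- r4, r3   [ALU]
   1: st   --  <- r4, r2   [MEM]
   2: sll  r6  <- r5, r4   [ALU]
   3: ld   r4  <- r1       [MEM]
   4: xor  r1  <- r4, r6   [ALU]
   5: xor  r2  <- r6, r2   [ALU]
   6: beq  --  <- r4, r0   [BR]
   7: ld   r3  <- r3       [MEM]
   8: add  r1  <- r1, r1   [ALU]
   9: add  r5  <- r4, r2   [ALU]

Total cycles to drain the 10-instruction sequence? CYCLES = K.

CYCLES = 7

  cy0 -> i0 (sub) RAW r4
  cy1 -> i1+i2 (st/sll) pair
  cy2 -> i3 (ld) RAW r4
  cy3 -> i4+i5 (xor/xor) pair
  cy4 -> i6 (beq) no-port BR/MEM
  cy5 -> i7+i8 (ld/add) pair
  cy6 -> i9 (add) tail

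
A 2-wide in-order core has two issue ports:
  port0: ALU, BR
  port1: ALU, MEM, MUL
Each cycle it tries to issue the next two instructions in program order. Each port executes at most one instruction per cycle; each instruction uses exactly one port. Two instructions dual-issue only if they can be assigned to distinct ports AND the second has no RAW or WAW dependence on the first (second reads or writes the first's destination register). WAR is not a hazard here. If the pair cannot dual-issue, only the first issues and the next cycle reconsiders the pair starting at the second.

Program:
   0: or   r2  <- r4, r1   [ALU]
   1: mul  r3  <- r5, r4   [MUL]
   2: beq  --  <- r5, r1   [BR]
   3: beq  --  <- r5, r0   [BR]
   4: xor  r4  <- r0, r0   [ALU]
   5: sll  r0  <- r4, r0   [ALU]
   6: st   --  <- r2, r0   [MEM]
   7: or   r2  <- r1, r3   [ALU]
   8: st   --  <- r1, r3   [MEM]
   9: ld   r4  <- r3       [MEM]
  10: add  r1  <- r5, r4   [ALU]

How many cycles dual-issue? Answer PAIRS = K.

t=0 i0&i1:or mul ; dual
t=1 i2:beq ; no-port BR/BR
t=2 i3&i4:beq xor ; dual
t=3 i5:sll ; RAW r0
t=4 i6&i7:st or ; dual
t=5 i8:st ; no-port MEM/MEM
t=6 i9:ld ; RAW r4
t=7 i10:add ; tail

PAIRS = 3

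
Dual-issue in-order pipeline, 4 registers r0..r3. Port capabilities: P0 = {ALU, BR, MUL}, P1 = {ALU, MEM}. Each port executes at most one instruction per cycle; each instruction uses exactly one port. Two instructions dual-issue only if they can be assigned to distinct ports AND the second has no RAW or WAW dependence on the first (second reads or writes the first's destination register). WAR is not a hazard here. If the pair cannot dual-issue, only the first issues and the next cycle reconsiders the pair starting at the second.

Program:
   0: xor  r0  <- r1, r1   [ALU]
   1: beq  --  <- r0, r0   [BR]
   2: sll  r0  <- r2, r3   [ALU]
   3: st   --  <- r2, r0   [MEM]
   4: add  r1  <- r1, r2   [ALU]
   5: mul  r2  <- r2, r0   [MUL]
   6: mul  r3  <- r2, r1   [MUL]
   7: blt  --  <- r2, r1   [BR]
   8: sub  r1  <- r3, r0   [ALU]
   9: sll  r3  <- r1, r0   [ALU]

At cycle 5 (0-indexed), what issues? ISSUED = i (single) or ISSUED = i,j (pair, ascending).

c0: i0 xor.ALU  RAW r0
c1: i1/i2 beq.BR;sll.ALU  dual
c2: i3/i4 st.MEM;add.ALU  dual
c3: i5 mul.MUL  no-port MUL/MUL
c4: i6 mul.MUL  no-port MUL/BR
c5: i7/i8 blt.BR;sub.ALU  dual
c6: i9 sll.ALU  tail

ISSUED = 7,8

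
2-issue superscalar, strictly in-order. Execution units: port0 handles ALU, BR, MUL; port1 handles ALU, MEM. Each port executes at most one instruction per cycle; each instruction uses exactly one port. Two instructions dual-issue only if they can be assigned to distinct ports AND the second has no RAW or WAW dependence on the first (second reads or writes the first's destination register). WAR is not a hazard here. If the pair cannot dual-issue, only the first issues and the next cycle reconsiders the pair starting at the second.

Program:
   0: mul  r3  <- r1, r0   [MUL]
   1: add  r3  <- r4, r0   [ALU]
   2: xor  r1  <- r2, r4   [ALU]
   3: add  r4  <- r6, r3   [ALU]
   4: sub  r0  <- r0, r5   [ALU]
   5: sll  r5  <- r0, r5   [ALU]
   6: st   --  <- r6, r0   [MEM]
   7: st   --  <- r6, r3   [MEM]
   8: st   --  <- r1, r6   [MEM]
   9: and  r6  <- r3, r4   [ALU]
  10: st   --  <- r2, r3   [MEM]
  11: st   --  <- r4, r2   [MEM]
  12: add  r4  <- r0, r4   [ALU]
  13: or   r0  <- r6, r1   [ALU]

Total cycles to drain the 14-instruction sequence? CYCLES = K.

CYCLES = 9

[0] i0  mul  -- WAW r3
[1] i1/i2  add;xor  -- 2-wide
[2] i3/i4  add;sub  -- 2-wide
[3] i5/i6  sll;st  -- 2-wide
[4] i7  st  -- no-port MEM/MEM
[5] i8/i9  st;and  -- 2-wide
[6] i10  st  -- no-port MEM/MEM
[7] i11/i12  st;add  -- 2-wide
[8] i13  or  -- tail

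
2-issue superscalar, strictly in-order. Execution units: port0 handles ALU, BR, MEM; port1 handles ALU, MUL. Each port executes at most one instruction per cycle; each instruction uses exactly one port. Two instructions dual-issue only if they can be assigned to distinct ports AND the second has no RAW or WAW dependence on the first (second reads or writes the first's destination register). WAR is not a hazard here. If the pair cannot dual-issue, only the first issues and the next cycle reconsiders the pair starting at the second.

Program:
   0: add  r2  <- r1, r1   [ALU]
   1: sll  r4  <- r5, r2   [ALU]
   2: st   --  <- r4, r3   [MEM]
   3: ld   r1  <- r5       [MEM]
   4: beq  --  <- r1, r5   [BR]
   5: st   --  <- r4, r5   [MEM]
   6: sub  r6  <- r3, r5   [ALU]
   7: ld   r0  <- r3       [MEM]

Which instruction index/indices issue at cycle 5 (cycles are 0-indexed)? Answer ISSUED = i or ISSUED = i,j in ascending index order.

0. add.ALU @i0  | RAW r2
1. sll.ALU @i1  | RAW r4
2. st.MEM @i2  | no-port MEM/MEM
3. ld.MEM @i3  | no-port MEM/BR
4. beq.BR @i4  | no-port BR/MEM
5. st.MEM sub.ALU @i5+i6  | dual
6. ld.MEM @i7  | tail

ISSUED = 5,6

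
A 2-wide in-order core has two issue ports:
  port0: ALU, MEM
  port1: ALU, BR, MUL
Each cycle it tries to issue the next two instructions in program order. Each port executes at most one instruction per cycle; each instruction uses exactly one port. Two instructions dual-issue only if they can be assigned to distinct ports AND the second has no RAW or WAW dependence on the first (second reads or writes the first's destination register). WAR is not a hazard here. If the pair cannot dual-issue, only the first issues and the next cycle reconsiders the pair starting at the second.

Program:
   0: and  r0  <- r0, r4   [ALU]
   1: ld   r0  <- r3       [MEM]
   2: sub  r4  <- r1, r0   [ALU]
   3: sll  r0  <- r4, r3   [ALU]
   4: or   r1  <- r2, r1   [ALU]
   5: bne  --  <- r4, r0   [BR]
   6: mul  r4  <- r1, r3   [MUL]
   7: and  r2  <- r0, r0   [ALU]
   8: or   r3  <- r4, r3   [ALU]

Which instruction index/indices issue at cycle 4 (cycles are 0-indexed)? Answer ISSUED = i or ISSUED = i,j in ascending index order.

0. and @i0  | WAW r0
1. ld @i1  | RAW r0
2. sub @i2  | RAW r4
3. sll;or @i3/i4  | pair
4. bne @i5  | no-port BR/MUL
5. mul;and @i6/i7  | pair
6. or @i8  | tail

ISSUED = 5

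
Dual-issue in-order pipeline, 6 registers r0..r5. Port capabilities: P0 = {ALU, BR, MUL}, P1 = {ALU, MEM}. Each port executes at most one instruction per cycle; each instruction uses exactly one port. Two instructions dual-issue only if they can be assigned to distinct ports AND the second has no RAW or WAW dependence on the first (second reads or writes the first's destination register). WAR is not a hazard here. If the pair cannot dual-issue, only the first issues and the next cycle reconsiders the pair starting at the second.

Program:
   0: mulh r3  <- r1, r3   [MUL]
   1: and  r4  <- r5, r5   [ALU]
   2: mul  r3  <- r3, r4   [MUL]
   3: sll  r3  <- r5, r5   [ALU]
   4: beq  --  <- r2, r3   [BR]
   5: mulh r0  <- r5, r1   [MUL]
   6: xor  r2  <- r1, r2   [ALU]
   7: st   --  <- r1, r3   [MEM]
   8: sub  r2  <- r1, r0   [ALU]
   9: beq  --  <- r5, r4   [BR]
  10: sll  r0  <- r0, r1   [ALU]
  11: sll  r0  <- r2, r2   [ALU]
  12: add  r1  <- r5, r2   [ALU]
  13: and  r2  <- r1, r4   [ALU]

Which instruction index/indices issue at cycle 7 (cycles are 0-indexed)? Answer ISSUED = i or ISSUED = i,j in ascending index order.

ISSUED = 11,12

  cy0 -> i0/i1 (mulh.MUL/and.ALU) pair
  cy1 -> i2 (mul.MUL) WAW r3
  cy2 -> i3 (sll.ALU) RAW r3
  cy3 -> i4 (beq.BR) no-port BR/MUL
  cy4 -> i5/i6 (mulh.MUL/xor.ALU) pair
  cy5 -> i7/i8 (st.MEM/sub.ALU) pair
  cy6 -> i9/i10 (beq.BR/sll.ALU) pair
  cy7 -> i11/i12 (sll.ALU/add.ALU) pair
  cy8 -> i13 (and.ALU) tail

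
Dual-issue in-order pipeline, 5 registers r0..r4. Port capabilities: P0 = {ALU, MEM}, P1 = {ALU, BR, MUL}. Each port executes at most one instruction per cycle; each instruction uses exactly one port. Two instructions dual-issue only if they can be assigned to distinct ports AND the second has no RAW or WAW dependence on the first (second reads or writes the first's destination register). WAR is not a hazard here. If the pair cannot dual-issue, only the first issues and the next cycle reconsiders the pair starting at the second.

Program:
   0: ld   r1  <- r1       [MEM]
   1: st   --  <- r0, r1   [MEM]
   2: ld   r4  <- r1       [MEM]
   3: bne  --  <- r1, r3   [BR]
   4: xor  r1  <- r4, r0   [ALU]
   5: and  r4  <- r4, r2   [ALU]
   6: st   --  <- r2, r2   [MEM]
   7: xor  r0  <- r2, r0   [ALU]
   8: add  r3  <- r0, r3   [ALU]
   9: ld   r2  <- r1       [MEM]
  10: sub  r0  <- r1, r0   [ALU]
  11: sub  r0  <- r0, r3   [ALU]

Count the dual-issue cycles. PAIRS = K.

PAIRS = 4

t=0 i0:ld ; no-port MEM/MEM
t=1 i1:st ; no-port MEM/MEM
t=2 i2,i3:ld+bne ; dual
t=3 i4,i5:xor+and ; dual
t=4 i6,i7:st+xor ; dual
t=5 i8,i9:add+ld ; dual
t=6 i10:sub ; RAW+WAW r0
t=7 i11:sub ; tail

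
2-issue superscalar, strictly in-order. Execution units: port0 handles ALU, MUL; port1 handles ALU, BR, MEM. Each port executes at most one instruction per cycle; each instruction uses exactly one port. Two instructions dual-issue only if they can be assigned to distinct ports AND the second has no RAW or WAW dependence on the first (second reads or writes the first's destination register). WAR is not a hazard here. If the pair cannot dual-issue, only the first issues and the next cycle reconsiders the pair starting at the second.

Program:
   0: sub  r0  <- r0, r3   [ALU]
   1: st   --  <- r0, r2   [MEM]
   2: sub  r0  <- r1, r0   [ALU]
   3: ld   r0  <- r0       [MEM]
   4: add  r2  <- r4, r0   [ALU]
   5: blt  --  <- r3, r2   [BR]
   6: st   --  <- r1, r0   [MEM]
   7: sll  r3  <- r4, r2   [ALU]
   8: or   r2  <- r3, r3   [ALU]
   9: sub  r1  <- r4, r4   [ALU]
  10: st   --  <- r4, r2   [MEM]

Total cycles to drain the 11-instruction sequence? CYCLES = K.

t=0 i0:sub.ALU ; RAW r0
t=1 i1,i2:st.MEM sub.ALU ; pair
t=2 i3:ld.MEM ; RAW r0
t=3 i4:add.ALU ; RAW r2
t=4 i5:blt.BR ; no-port BR/MEM
t=5 i6,i7:st.MEM sll.ALU ; pair
t=6 i8,i9:or.ALU sub.ALU ; pair
t=7 i10:st.MEM ; tail

CYCLES = 8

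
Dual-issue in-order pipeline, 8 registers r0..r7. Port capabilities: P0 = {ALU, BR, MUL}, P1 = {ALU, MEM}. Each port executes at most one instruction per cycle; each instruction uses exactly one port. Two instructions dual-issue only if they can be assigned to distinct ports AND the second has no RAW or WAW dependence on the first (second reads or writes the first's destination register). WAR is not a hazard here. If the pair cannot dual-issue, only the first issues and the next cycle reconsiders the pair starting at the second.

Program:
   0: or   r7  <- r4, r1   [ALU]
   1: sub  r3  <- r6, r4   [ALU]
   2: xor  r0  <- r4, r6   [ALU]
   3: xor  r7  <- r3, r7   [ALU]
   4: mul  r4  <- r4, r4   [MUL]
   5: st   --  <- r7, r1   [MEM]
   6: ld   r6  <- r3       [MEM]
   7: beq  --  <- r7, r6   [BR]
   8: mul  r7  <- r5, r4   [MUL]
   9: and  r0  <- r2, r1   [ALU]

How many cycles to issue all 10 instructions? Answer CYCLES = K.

[0] i0,i1  or.ALU+sub.ALU  -- 2-wide
[1] i2,i3  xor.ALU+xor.ALU  -- 2-wide
[2] i4,i5  mul.MUL+st.MEM  -- 2-wide
[3] i6  ld.MEM  -- RAW r6
[4] i7  beq.BR  -- no-port BR/MUL
[5] i8,i9  mul.MUL+and.ALU  -- 2-wide

CYCLES = 6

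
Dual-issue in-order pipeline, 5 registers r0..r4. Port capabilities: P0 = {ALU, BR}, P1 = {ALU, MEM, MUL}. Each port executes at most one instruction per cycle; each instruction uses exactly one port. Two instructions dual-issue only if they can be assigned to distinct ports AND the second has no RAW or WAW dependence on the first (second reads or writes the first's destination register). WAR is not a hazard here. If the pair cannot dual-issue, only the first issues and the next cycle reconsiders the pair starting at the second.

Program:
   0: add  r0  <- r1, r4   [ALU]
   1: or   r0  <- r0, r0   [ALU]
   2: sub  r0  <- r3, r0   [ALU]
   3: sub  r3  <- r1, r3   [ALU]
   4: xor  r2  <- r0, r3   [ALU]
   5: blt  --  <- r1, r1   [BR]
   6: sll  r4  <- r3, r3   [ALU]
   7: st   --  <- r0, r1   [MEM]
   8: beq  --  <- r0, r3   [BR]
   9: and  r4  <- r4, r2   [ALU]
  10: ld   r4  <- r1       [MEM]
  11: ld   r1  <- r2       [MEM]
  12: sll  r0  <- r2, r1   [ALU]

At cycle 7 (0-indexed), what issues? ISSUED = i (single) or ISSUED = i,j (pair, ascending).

[0] i0  add  -- RAW+WAW r0
[1] i1  or  -- RAW+WAW r0
[2] i2&i3  sub+sub  -- 2-wide
[3] i4&i5  xor+blt  -- 2-wide
[4] i6&i7  sll+st  -- 2-wide
[5] i8&i9  beq+and  -- 2-wide
[6] i10  ld  -- no-port MEM/MEM
[7] i11  ld  -- RAW r1
[8] i12  sll  -- tail

ISSUED = 11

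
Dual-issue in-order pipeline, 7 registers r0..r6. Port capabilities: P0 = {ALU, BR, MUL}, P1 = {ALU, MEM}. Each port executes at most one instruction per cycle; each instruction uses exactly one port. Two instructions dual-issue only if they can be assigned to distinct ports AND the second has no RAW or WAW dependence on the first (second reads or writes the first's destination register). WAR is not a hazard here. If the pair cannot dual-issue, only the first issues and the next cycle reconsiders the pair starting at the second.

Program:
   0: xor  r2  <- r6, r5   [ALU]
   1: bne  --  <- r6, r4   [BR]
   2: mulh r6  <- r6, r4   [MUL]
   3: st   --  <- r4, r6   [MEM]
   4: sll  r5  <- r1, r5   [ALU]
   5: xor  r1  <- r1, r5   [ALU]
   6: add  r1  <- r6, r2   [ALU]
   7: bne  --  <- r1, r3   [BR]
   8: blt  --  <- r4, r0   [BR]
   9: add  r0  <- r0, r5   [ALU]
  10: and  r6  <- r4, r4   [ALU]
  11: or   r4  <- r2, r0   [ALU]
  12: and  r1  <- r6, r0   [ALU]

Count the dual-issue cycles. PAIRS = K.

PAIRS = 4

  cy0 -> i0&i1 (xor;bne) 2-wide
  cy1 -> i2 (mulh) RAW r6
  cy2 -> i3&i4 (st;sll) 2-wide
  cy3 -> i5 (xor) WAW r1
  cy4 -> i6 (add) RAW r1
  cy5 -> i7 (bne) no-port BR/BR
  cy6 -> i8&i9 (blt;add) 2-wide
  cy7 -> i10&i11 (and;or) 2-wide
  cy8 -> i12 (and) tail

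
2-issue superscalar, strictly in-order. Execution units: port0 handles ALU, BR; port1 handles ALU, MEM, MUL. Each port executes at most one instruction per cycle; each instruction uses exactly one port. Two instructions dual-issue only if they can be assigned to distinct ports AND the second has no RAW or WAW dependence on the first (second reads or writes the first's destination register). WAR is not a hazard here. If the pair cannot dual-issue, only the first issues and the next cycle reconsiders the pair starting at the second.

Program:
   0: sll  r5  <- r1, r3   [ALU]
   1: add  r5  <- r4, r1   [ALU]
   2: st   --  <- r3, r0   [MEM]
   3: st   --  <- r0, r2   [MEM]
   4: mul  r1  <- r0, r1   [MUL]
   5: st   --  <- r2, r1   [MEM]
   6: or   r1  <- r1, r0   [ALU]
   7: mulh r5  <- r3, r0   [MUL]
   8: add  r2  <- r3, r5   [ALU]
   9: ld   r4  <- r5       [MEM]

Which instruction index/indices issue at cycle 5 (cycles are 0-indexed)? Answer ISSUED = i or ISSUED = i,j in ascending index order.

c0: i0 sll.ALU  WAW r5
c1: i1+i2 add.ALU+st.MEM  pair
c2: i3 st.MEM  no-port MEM/MUL
c3: i4 mul.MUL  no-port MUL/MEM
c4: i5+i6 st.MEM+or.ALU  pair
c5: i7 mulh.MUL  RAW r5
c6: i8+i9 add.ALU+ld.MEM  pair

ISSUED = 7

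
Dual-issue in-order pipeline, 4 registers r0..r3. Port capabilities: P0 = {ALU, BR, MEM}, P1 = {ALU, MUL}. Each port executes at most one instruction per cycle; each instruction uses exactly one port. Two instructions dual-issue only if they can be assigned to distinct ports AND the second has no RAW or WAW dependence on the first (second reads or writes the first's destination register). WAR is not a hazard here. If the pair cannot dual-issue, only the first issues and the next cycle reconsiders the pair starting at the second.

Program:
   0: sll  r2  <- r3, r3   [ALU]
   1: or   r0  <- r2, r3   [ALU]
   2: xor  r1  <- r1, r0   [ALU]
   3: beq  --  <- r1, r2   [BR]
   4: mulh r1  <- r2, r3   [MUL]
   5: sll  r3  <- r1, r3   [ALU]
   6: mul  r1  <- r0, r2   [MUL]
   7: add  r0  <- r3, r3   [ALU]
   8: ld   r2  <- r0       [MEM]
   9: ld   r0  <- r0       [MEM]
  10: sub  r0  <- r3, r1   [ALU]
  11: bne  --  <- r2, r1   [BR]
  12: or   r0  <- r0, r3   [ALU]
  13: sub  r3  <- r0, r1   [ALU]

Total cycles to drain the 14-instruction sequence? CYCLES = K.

t=0 i0:sll ; RAW r2
t=1 i1:or ; RAW r0
t=2 i2:xor ; RAW r1
t=3 i3+i4:beq mulh ; pair
t=4 i5+i6:sll mul ; pair
t=5 i7:add ; RAW r0
t=6 i8:ld ; no-port MEM/MEM
t=7 i9:ld ; WAW r0
t=8 i10+i11:sub bne ; pair
t=9 i12:or ; RAW r0
t=10 i13:sub ; tail

CYCLES = 11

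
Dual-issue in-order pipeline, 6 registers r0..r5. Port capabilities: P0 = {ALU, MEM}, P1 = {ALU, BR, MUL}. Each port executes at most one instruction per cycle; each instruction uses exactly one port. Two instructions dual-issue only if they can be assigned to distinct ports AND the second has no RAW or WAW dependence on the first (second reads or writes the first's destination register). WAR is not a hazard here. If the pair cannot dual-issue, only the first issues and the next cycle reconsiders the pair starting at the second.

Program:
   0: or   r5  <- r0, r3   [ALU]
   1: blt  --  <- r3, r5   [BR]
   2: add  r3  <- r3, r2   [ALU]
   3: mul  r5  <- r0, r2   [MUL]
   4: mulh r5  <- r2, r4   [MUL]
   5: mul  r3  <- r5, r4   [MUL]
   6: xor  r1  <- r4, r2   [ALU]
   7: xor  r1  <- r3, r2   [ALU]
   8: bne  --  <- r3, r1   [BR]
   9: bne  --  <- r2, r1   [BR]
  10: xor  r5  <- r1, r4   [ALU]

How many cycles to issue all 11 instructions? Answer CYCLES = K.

c0: i0 or.ALU  RAW r5
c1: i1,i2 blt.BR+add.ALU  dual
c2: i3 mul.MUL  no-port MUL/MUL
c3: i4 mulh.MUL  no-port MUL/MUL
c4: i5,i6 mul.MUL+xor.ALU  dual
c5: i7 xor.ALU  RAW r1
c6: i8 bne.BR  no-port BR/BR
c7: i9,i10 bne.BR+xor.ALU  dual

CYCLES = 8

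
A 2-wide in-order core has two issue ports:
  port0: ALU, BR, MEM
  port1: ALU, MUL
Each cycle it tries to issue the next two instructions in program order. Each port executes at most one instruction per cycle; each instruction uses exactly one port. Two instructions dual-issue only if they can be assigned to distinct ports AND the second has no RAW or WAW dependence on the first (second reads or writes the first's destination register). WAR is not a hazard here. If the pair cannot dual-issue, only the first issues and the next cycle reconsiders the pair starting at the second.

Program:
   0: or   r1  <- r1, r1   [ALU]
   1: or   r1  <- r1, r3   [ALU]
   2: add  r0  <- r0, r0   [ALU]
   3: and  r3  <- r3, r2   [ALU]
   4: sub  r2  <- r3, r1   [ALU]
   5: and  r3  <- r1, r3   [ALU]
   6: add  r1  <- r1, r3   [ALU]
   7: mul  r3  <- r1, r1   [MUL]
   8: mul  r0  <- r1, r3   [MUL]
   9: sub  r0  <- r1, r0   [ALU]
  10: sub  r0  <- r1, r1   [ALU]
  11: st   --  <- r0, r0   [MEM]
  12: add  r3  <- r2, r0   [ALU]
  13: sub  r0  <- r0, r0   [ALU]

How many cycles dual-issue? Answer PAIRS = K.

PAIRS = 3

0. or.ALU @i0  | RAW+WAW r1
1. or.ALU+add.ALU @i1&i2  | 2-wide
2. and.ALU @i3  | RAW r3
3. sub.ALU+and.ALU @i4&i5  | 2-wide
4. add.ALU @i6  | RAW r1
5. mul.MUL @i7  | no-port MUL/MUL
6. mul.MUL @i8  | RAW+WAW r0
7. sub.ALU @i9  | WAW r0
8. sub.ALU @i10  | RAW r0
9. st.MEM+add.ALU @i11&i12  | 2-wide
10. sub.ALU @i13  | tail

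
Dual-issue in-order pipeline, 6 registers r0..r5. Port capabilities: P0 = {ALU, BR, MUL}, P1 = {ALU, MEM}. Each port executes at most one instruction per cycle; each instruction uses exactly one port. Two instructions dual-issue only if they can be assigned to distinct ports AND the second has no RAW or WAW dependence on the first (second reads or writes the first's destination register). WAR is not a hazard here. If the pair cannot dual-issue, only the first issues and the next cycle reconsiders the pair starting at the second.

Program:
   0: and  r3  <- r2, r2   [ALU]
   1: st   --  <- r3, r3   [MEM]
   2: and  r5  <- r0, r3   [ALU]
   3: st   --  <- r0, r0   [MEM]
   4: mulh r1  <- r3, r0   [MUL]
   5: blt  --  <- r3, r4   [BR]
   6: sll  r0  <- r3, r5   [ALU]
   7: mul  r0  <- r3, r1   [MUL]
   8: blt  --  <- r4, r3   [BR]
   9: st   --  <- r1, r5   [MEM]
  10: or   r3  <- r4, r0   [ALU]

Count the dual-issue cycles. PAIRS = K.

t=0 i0:and ; RAW r3
t=1 i1/i2:st and ; pair
t=2 i3/i4:st mulh ; pair
t=3 i5/i6:blt sll ; pair
t=4 i7:mul ; no-port MUL/BR
t=5 i8/i9:blt st ; pair
t=6 i10:or ; tail

PAIRS = 4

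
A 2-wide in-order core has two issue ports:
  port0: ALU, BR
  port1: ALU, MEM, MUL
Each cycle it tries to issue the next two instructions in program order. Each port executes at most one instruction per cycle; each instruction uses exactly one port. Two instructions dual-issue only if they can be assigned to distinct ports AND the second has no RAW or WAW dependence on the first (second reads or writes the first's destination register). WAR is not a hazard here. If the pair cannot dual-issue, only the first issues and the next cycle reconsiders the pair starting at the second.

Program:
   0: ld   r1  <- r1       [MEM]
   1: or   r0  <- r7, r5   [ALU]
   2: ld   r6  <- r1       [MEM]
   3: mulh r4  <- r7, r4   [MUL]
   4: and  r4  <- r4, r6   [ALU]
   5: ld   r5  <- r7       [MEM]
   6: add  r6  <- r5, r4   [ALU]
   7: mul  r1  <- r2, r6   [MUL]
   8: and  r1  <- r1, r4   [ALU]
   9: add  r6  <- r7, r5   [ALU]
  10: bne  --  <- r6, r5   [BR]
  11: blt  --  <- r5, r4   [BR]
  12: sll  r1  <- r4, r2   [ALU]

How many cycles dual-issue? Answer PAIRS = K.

PAIRS = 4

#0 head=0: ld;or i0&i1 dual
#1 head=2: ld i2 no-port MEM/MUL
#2 head=3: mulh i3 RAW+WAW r4
#3 head=4: and;ld i4&i5 dual
#4 head=6: add i6 RAW r6
#5 head=7: mul i7 RAW+WAW r1
#6 head=8: and;add i8&i9 dual
#7 head=10: bne i10 no-port BR/BR
#8 head=11: blt;sll i11&i12 dual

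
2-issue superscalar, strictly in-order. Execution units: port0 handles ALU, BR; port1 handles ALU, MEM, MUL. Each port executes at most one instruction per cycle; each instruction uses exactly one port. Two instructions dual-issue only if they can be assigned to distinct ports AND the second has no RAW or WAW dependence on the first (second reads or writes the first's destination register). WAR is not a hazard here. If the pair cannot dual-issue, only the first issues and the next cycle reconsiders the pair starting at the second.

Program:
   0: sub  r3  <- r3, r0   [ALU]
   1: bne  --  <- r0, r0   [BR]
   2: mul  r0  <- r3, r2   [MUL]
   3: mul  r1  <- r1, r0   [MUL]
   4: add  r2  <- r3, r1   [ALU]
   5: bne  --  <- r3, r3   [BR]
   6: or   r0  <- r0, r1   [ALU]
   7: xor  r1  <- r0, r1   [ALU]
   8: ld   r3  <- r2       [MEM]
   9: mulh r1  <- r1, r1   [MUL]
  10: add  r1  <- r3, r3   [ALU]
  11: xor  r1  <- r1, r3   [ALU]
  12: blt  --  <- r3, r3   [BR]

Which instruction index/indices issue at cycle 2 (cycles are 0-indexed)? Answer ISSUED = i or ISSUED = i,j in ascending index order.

[0] i0&i1  sub+bne  -- dual
[1] i2  mul  -- no-port MUL/MUL
[2] i3  mul  -- RAW r1
[3] i4&i5  add+bne  -- dual
[4] i6  or  -- RAW r0
[5] i7&i8  xor+ld  -- dual
[6] i9  mulh  -- WAW r1
[7] i10  add  -- RAW+WAW r1
[8] i11&i12  xor+blt  -- dual

ISSUED = 3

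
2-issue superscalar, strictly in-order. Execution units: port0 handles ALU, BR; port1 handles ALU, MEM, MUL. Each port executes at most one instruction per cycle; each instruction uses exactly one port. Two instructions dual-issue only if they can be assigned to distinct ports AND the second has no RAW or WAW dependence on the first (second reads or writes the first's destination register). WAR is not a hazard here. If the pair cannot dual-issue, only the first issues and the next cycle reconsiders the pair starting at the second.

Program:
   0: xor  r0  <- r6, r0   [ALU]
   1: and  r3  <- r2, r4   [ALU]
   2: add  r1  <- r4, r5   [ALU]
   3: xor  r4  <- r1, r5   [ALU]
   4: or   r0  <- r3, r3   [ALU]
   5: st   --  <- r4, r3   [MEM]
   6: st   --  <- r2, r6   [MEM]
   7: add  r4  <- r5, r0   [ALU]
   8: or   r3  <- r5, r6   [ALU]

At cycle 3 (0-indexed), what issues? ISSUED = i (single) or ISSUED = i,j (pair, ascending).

#0 head=0: xor/and i0+i1 pair
#1 head=2: add i2 RAW r1
#2 head=3: xor/or i3+i4 pair
#3 head=5: st i5 no-port MEM/MEM
#4 head=6: st/add i6+i7 pair
#5 head=8: or i8 tail

ISSUED = 5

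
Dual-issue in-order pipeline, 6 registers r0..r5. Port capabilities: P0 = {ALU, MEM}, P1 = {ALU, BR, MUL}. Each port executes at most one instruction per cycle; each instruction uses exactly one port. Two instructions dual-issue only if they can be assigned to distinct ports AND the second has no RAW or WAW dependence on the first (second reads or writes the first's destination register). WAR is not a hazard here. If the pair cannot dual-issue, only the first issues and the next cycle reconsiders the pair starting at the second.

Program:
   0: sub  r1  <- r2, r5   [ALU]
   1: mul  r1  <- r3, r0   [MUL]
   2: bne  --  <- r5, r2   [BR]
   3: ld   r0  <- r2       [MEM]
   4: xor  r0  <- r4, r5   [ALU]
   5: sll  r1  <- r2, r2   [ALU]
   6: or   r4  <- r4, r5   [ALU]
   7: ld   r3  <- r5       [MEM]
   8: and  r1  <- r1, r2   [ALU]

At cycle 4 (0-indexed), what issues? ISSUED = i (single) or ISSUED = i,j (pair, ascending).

t=0 i0:sub.ALU ; WAW r1
t=1 i1:mul.MUL ; no-port MUL/BR
t=2 i2,i3:bne.BR;ld.MEM ; pair
t=3 i4,i5:xor.ALU;sll.ALU ; pair
t=4 i6,i7:or.ALU;ld.MEM ; pair
t=5 i8:and.ALU ; tail

ISSUED = 6,7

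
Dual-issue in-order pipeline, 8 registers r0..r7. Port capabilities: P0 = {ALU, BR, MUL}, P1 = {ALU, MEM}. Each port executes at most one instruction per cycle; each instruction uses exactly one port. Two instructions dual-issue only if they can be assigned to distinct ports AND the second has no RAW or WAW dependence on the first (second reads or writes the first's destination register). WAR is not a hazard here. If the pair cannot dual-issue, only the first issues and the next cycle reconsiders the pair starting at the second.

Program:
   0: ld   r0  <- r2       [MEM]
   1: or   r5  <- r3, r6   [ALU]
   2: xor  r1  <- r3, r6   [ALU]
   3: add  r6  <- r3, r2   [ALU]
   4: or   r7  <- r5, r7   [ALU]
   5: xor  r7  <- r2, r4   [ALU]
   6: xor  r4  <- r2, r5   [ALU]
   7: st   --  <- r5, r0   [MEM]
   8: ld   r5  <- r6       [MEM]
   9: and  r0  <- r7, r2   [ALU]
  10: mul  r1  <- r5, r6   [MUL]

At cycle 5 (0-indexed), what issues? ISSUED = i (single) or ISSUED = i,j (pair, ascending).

c0: i0,i1 ld.MEM or.ALU  dual
c1: i2,i3 xor.ALU add.ALU  dual
c2: i4 or.ALU  WAW r7
c3: i5,i6 xor.ALU xor.ALU  dual
c4: i7 st.MEM  no-port MEM/MEM
c5: i8,i9 ld.MEM and.ALU  dual
c6: i10 mul.MUL  tail

ISSUED = 8,9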